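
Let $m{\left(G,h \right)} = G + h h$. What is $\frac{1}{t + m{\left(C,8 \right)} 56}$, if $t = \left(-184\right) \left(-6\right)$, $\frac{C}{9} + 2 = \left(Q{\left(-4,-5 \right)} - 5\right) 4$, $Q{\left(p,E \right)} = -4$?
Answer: $- \frac{1}{14464} \approx -6.9137 \cdot 10^{-5}$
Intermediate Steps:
$C = -342$ ($C = -18 + 9 \left(-4 - 5\right) 4 = -18 + 9 \left(\left(-9\right) 4\right) = -18 + 9 \left(-36\right) = -18 - 324 = -342$)
$t = 1104$
$m{\left(G,h \right)} = G + h^{2}$
$\frac{1}{t + m{\left(C,8 \right)} 56} = \frac{1}{1104 + \left(-342 + 8^{2}\right) 56} = \frac{1}{1104 + \left(-342 + 64\right) 56} = \frac{1}{1104 - 15568} = \frac{1}{-14464} = - \frac{1}{14464}$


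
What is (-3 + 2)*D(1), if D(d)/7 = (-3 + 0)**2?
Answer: -63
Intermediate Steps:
D(d) = 63 (D(d) = 7*(-3 + 0)**2 = 7*(-3)**2 = 7*9 = 63)
(-3 + 2)*D(1) = (-3 + 2)*63 = -1*63 = -63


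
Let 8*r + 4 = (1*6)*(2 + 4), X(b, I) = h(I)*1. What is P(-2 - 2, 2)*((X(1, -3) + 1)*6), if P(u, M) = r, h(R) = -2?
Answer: -24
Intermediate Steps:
X(b, I) = -2 (X(b, I) = -2*1 = -2)
r = 4 (r = -1/2 + ((1*6)*(2 + 4))/8 = -1/2 + (6*6)/8 = -1/2 + (1/8)*36 = -1/2 + 9/2 = 4)
P(u, M) = 4
P(-2 - 2, 2)*((X(1, -3) + 1)*6) = 4*((-2 + 1)*6) = 4*(-1*6) = 4*(-6) = -24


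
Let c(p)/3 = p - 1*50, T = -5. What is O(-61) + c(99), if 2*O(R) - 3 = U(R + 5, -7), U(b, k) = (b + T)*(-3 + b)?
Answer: 1948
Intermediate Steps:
U(b, k) = (-5 + b)*(-3 + b) (U(b, k) = (b - 5)*(-3 + b) = (-5 + b)*(-3 + b))
c(p) = -150 + 3*p (c(p) = 3*(p - 1*50) = 3*(p - 50) = 3*(-50 + p) = -150 + 3*p)
O(R) = -11 + (5 + R)²/2 - 4*R (O(R) = 3/2 + (15 + (R + 5)² - 8*(R + 5))/2 = 3/2 + (15 + (5 + R)² - 8*(5 + R))/2 = 3/2 + (15 + (5 + R)² + (-40 - 8*R))/2 = 3/2 + (-25 + (5 + R)² - 8*R)/2 = 3/2 + (-25/2 + (5 + R)²/2 - 4*R) = -11 + (5 + R)²/2 - 4*R)
O(-61) + c(99) = (3/2 - 61 + (½)*(-61)²) + (-150 + 3*99) = (3/2 - 61 + (½)*3721) + (-150 + 297) = (3/2 - 61 + 3721/2) + 147 = 1801 + 147 = 1948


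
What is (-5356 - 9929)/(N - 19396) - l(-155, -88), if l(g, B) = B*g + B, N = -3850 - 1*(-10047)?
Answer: -178857563/13199 ≈ -13551.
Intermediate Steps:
N = 6197 (N = -3850 + 10047 = 6197)
l(g, B) = B + B*g
(-5356 - 9929)/(N - 19396) - l(-155, -88) = (-5356 - 9929)/(6197 - 19396) - (-88)*(1 - 155) = -15285/(-13199) - (-88)*(-154) = -15285*(-1/13199) - 1*13552 = 15285/13199 - 13552 = -178857563/13199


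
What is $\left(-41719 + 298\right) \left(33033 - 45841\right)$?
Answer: $530520168$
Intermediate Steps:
$\left(-41719 + 298\right) \left(33033 - 45841\right) = \left(-41421\right) \left(-12808\right) = 530520168$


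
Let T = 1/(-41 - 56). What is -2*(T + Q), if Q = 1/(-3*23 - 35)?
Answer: 201/5044 ≈ 0.039849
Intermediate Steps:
T = -1/97 (T = 1/(-97) = -1/97 ≈ -0.010309)
Q = -1/104 (Q = 1/(-69 - 35) = 1/(-104) = -1/104 ≈ -0.0096154)
-2*(T + Q) = -2*(-1/97 - 1/104) = -2*(-201/10088) = 201/5044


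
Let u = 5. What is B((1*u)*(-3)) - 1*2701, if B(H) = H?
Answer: -2716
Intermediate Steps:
B((1*u)*(-3)) - 1*2701 = (1*5)*(-3) - 1*2701 = 5*(-3) - 2701 = -15 - 2701 = -2716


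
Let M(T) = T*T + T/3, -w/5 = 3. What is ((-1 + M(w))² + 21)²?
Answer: 2302272324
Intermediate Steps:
w = -15 (w = -5*3 = -15)
M(T) = T² + T/3 (M(T) = T² + T*(⅓) = T² + T/3)
((-1 + M(w))² + 21)² = ((-1 - 15*(⅓ - 15))² + 21)² = ((-1 - 15*(-44/3))² + 21)² = ((-1 + 220)² + 21)² = (219² + 21)² = (47961 + 21)² = 47982² = 2302272324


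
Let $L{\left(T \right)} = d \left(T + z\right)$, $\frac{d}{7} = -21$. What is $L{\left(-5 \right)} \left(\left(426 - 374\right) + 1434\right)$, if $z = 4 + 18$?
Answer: $-3713514$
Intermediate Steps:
$d = -147$ ($d = 7 \left(-21\right) = -147$)
$z = 22$
$L{\left(T \right)} = -3234 - 147 T$ ($L{\left(T \right)} = - 147 \left(T + 22\right) = - 147 \left(22 + T\right) = -3234 - 147 T$)
$L{\left(-5 \right)} \left(\left(426 - 374\right) + 1434\right) = \left(-3234 - -735\right) \left(\left(426 - 374\right) + 1434\right) = \left(-3234 + 735\right) \left(\left(426 - 374\right) + 1434\right) = - 2499 \left(52 + 1434\right) = \left(-2499\right) 1486 = -3713514$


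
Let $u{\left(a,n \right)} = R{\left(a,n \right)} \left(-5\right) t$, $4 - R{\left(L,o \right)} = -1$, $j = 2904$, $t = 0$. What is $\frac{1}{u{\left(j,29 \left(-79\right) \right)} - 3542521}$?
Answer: $- \frac{1}{3542521} \approx -2.8228 \cdot 10^{-7}$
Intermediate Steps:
$R{\left(L,o \right)} = 5$ ($R{\left(L,o \right)} = 4 - -1 = 4 + 1 = 5$)
$u{\left(a,n \right)} = 0$ ($u{\left(a,n \right)} = 5 \left(-5\right) 0 = \left(-25\right) 0 = 0$)
$\frac{1}{u{\left(j,29 \left(-79\right) \right)} - 3542521} = \frac{1}{0 - 3542521} = \frac{1}{-3542521} = - \frac{1}{3542521}$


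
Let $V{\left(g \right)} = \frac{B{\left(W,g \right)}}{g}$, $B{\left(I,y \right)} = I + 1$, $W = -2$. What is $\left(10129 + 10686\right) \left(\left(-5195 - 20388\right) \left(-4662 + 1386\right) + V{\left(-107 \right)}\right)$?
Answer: $\frac{186661846167955}{107} \approx 1.7445 \cdot 10^{12}$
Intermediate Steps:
$B{\left(I,y \right)} = 1 + I$
$V{\left(g \right)} = - \frac{1}{g}$ ($V{\left(g \right)} = \frac{1 - 2}{g} = - \frac{1}{g}$)
$\left(10129 + 10686\right) \left(\left(-5195 - 20388\right) \left(-4662 + 1386\right) + V{\left(-107 \right)}\right) = \left(10129 + 10686\right) \left(\left(-5195 - 20388\right) \left(-4662 + 1386\right) - \frac{1}{-107}\right) = 20815 \left(\left(-25583\right) \left(-3276\right) - - \frac{1}{107}\right) = 20815 \left(83809908 + \frac{1}{107}\right) = 20815 \cdot \frac{8967660157}{107} = \frac{186661846167955}{107}$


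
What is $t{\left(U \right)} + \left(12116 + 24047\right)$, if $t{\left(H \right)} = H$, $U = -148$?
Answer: $36015$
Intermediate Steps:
$t{\left(U \right)} + \left(12116 + 24047\right) = -148 + \left(12116 + 24047\right) = -148 + 36163 = 36015$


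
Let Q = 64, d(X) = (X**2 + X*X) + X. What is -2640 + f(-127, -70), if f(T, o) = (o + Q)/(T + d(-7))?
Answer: -15839/6 ≈ -2639.8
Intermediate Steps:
d(X) = X + 2*X**2 (d(X) = (X**2 + X**2) + X = 2*X**2 + X = X + 2*X**2)
f(T, o) = (64 + o)/(91 + T) (f(T, o) = (o + 64)/(T - 7*(1 + 2*(-7))) = (64 + o)/(T - 7*(1 - 14)) = (64 + o)/(T - 7*(-13)) = (64 + o)/(T + 91) = (64 + o)/(91 + T))
-2640 + f(-127, -70) = -2640 + (64 - 70)/(91 - 127) = -2640 - 6/(-36) = -2640 - 1/36*(-6) = -2640 + 1/6 = -15839/6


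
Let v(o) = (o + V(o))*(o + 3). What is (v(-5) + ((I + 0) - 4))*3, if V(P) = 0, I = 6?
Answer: 36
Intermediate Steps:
v(o) = o*(3 + o) (v(o) = (o + 0)*(o + 3) = o*(3 + o))
(v(-5) + ((I + 0) - 4))*3 = (-5*(3 - 5) + ((6 + 0) - 4))*3 = (-5*(-2) + (6 - 4))*3 = (10 + 2)*3 = 12*3 = 36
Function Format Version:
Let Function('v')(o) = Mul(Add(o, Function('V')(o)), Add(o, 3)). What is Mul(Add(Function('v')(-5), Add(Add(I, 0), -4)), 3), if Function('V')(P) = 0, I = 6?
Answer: 36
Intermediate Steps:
Function('v')(o) = Mul(o, Add(3, o)) (Function('v')(o) = Mul(Add(o, 0), Add(o, 3)) = Mul(o, Add(3, o)))
Mul(Add(Function('v')(-5), Add(Add(I, 0), -4)), 3) = Mul(Add(Mul(-5, Add(3, -5)), Add(Add(6, 0), -4)), 3) = Mul(Add(Mul(-5, -2), Add(6, -4)), 3) = Mul(Add(10, 2), 3) = Mul(12, 3) = 36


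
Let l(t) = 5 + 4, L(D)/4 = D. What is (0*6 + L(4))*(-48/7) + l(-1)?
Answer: -705/7 ≈ -100.71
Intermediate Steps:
L(D) = 4*D
l(t) = 9
(0*6 + L(4))*(-48/7) + l(-1) = (0*6 + 4*4)*(-48/7) + 9 = (0 + 16)*(-48*1/7) + 9 = 16*(-48/7) + 9 = -768/7 + 9 = -705/7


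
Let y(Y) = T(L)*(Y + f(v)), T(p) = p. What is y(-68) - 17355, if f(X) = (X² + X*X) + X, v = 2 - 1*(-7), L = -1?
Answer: -17458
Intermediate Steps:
v = 9 (v = 2 + 7 = 9)
f(X) = X + 2*X² (f(X) = (X² + X²) + X = 2*X² + X = X + 2*X²)
y(Y) = -171 - Y (y(Y) = -(Y + 9*(1 + 2*9)) = -(Y + 9*(1 + 18)) = -(Y + 9*19) = -(Y + 171) = -(171 + Y) = -171 - Y)
y(-68) - 17355 = (-171 - 1*(-68)) - 17355 = (-171 + 68) - 17355 = -103 - 17355 = -17458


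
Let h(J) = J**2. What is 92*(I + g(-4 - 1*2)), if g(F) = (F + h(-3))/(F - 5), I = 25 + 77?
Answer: 102948/11 ≈ 9358.9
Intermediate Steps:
I = 102
g(F) = (9 + F)/(-5 + F) (g(F) = (F + (-3)**2)/(F - 5) = (F + 9)/(-5 + F) = (9 + F)/(-5 + F))
92*(I + g(-4 - 1*2)) = 92*(102 + (9 + (-4 - 1*2))/(-5 + (-4 - 1*2))) = 92*(102 + (9 + (-4 - 2))/(-5 + (-4 - 2))) = 92*(102 + (9 - 6)/(-5 - 6)) = 92*(102 + 3/(-11)) = 92*(102 - 1/11*3) = 92*(102 - 3/11) = 92*(1119/11) = 102948/11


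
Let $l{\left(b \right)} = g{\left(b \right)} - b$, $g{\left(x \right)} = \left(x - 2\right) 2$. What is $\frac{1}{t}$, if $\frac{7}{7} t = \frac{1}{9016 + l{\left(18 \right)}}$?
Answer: $9030$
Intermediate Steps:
$g{\left(x \right)} = -4 + 2 x$ ($g{\left(x \right)} = \left(-2 + x\right) 2 = -4 + 2 x$)
$l{\left(b \right)} = -4 + b$ ($l{\left(b \right)} = \left(-4 + 2 b\right) - b = -4 + b$)
$t = \frac{1}{9030}$ ($t = \frac{1}{9016 + \left(-4 + 18\right)} = \frac{1}{9016 + 14} = \frac{1}{9030} \approx 0.00011074$)
$\frac{1}{t} = \frac{1}{\frac{1}{9030}} = 9030$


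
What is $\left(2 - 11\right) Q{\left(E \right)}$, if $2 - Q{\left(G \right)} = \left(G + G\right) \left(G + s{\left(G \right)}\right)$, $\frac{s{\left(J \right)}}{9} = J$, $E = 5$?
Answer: $4482$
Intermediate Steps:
$s{\left(J \right)} = 9 J$
$Q{\left(G \right)} = 2 - 20 G^{2}$ ($Q{\left(G \right)} = 2 - \left(G + G\right) \left(G + 9 G\right) = 2 - 2 G 10 G = 2 - 20 G^{2}$)
$\left(2 - 11\right) Q{\left(E \right)} = \left(2 - 11\right) \left(2 - 20 \cdot 5^{2}\right) = - 9 \left(2 - 500\right) = \left(-9\right) \left(-498\right) = 4482$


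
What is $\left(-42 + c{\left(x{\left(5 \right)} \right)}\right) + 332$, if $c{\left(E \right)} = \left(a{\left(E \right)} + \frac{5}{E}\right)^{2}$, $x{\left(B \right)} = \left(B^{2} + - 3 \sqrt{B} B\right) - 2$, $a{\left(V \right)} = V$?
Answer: $\frac{347066707}{177608} - \frac{122540895 \sqrt{5}}{177608} \approx 411.34$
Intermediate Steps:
$x{\left(B \right)} = -2 + B^{2} - 3 B^{\frac{3}{2}}$ ($x{\left(B \right)} = \left(B^{2} - 3 B^{\frac{3}{2}}\right) - 2 = -2 + B^{2} - 3 B^{\frac{3}{2}}$)
$c{\left(E \right)} = \left(E + \frac{5}{E}\right)^{2}$
$\left(-42 + c{\left(x{\left(5 \right)} \right)}\right) + 332 = \left(-42 + \frac{\left(5 + \left(-2 + 5^{2} - 3 \cdot 5^{\frac{3}{2}}\right)^{2}\right)^{2}}{\left(-2 + 5^{2} - 3 \cdot 5^{\frac{3}{2}}\right)^{2}}\right) + 332 = \left(-42 + \frac{\left(5 + \left(-2 + 25 - 3 \cdot 5 \sqrt{5}\right)^{2}\right)^{2}}{\left(-2 + 25 - 3 \cdot 5 \sqrt{5}\right)^{2}}\right) + 332 = \left(-42 + \frac{\left(5 + \left(-2 + 25 - 15 \sqrt{5}\right)^{2}\right)^{2}}{\left(-2 + 25 - 15 \sqrt{5}\right)^{2}}\right) + 332 = \left(-42 + \frac{\left(5 + \left(23 - 15 \sqrt{5}\right)^{2}\right)^{2}}{\left(23 - 15 \sqrt{5}\right)^{2}}\right) + 332 = 290 + \frac{\left(5 + \left(23 - 15 \sqrt{5}\right)^{2}\right)^{2}}{\left(23 - 15 \sqrt{5}\right)^{2}}$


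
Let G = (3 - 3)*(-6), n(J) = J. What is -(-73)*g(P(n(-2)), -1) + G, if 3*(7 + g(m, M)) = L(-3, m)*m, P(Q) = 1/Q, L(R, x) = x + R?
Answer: -5621/12 ≈ -468.42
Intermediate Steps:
L(R, x) = R + x
g(m, M) = -7 + m*(-3 + m)/3 (g(m, M) = -7 + ((-3 + m)*m)/3 = -7 + (m*(-3 + m))/3 = -7 + m*(-3 + m)/3)
G = 0 (G = 0*(-6) = 0)
-(-73)*g(P(n(-2)), -1) + G = -(-73)*(-7 + (⅓)*(-3 + 1/(-2))/(-2)) + 0 = -(-73)*(-7 + (⅓)*(-½)*(-3 - ½)) + 0 = -(-73)*(-7 + (⅓)*(-½)*(-7/2)) + 0 = -(-73)*(-7 + 7/12) + 0 = -(-73)*(-77)/12 + 0 = -73*77/12 + 0 = -5621/12 + 0 = -5621/12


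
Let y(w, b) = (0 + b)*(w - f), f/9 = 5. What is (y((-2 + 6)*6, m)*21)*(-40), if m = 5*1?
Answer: 88200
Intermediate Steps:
f = 45 (f = 9*5 = 45)
m = 5
y(w, b) = b*(-45 + w) (y(w, b) = (0 + b)*(w - 1*45) = b*(w - 45) = b*(-45 + w))
(y((-2 + 6)*6, m)*21)*(-40) = ((5*(-45 + (-2 + 6)*6))*21)*(-40) = ((5*(-45 + 4*6))*21)*(-40) = ((5*(-45 + 24))*21)*(-40) = ((5*(-21))*21)*(-40) = -105*21*(-40) = -2205*(-40) = 88200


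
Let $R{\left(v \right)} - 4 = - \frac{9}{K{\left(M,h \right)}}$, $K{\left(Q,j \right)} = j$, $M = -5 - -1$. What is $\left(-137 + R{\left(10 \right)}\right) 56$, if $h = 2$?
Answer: $-7700$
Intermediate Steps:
$M = -4$ ($M = -5 + 1 = -4$)
$R{\left(v \right)} = - \frac{1}{2}$ ($R{\left(v \right)} = 4 - \frac{9}{2} = - \frac{1}{2}$)
$\left(-137 + R{\left(10 \right)}\right) 56 = \left(-137 - \frac{1}{2}\right) 56 = \left(- \frac{275}{2}\right) 56 = -7700$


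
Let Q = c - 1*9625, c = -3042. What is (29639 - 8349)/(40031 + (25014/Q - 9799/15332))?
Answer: 4134740352760/7773930645183 ≈ 0.53187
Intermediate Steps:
Q = -12667 (Q = -3042 - 1*9625 = -3042 - 9625 = -12667)
(29639 - 8349)/(40031 + (25014/Q - 9799/15332)) = (29639 - 8349)/(40031 + (25014/(-12667) - 9799/15332)) = 21290/(40031 + (25014*(-1/12667) - 9799*1/15332)) = 21290/(40031 + (-25014/12667 - 9799/15332)) = 21290/(40031 - 507638581/194210444) = 21290/(7773930645183/194210444) = 21290*(194210444/7773930645183) = 4134740352760/7773930645183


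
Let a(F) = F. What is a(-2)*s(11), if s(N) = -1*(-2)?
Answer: -4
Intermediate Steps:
s(N) = 2
a(-2)*s(11) = -2*2 = -4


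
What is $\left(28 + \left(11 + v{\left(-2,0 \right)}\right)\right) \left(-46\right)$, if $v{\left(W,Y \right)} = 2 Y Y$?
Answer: $-1794$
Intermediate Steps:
$v{\left(W,Y \right)} = 2 Y^{2}$
$\left(28 + \left(11 + v{\left(-2,0 \right)}\right)\right) \left(-46\right) = \left(28 + \left(11 + 2 \cdot 0^{2}\right)\right) \left(-46\right) = \left(28 + \left(11 + 2 \cdot 0\right)\right) \left(-46\right) = \left(28 + \left(11 + 0\right)\right) \left(-46\right) = \left(28 + 11\right) \left(-46\right) = 39 \left(-46\right) = -1794$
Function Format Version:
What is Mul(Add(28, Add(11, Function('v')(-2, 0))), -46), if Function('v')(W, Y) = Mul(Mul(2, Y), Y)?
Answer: -1794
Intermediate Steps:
Function('v')(W, Y) = Mul(2, Pow(Y, 2))
Mul(Add(28, Add(11, Function('v')(-2, 0))), -46) = Mul(Add(28, Add(11, Mul(2, Pow(0, 2)))), -46) = Mul(Add(28, Add(11, Mul(2, 0))), -46) = Mul(Add(28, Add(11, 0)), -46) = Mul(Add(28, 11), -46) = Mul(39, -46) = -1794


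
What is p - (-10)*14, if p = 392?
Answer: 532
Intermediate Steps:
p - (-10)*14 = 392 - (-10)*14 = 392 - 1*(-140) = 392 + 140 = 532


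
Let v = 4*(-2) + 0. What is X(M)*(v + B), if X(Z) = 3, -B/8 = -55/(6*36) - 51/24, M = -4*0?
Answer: 298/9 ≈ 33.111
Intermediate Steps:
M = 0
B = 514/27 (B = -8*(-55/(6*36) - 51/24) = -8*(-55/216 - 51*1/24) = -8*(-55*1/216 - 17/8) = -8*(-55/216 - 17/8) = -8*(-257/108) = 514/27 ≈ 19.037)
v = -8 (v = -8 + 0 = -8)
X(M)*(v + B) = 3*(-8 + 514/27) = 3*(298/27) = 298/9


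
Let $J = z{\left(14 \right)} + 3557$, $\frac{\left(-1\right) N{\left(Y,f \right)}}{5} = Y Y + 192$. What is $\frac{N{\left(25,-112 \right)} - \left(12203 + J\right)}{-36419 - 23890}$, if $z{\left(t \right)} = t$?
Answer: $\frac{19859}{60309} \approx 0.32929$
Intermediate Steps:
$N{\left(Y,f \right)} = -960 - 5 Y^{2}$ ($N{\left(Y,f \right)} = - 5 \left(Y Y + 192\right) = - 5 \left(Y^{2} + 192\right) = - 5 \left(192 + Y^{2}\right) = -960 - 5 Y^{2}$)
$J = 3571$ ($J = 14 + 3557 = 3571$)
$\frac{N{\left(25,-112 \right)} - \left(12203 + J\right)}{-36419 - 23890} = \frac{\left(-960 - 5 \cdot 25^{2}\right) - 15774}{-36419 - 23890} = \frac{\left(-960 - 3125\right) - 15774}{-60309} = \left(\left(-960 - 3125\right) - 15774\right) \left(- \frac{1}{60309}\right) = \left(-4085 - 15774\right) \left(- \frac{1}{60309}\right) = \left(-19859\right) \left(- \frac{1}{60309}\right) = \frac{19859}{60309}$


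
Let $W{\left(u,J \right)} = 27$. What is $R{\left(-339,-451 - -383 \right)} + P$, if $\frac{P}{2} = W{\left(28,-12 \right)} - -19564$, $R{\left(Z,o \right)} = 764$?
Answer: $39946$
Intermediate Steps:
$P = 39182$ ($P = 2 \left(27 - -19564\right) = 2 \left(27 + 19564\right) = 2 \cdot 19591 = 39182$)
$R{\left(-339,-451 - -383 \right)} + P = 764 + 39182 = 39946$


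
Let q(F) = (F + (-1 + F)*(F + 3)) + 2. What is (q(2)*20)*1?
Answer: 180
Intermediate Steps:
q(F) = 2 + F + (-1 + F)*(3 + F) (q(F) = (F + (-1 + F)*(3 + F)) + 2 = 2 + F + (-1 + F)*(3 + F))
(q(2)*20)*1 = ((-1 + 2² + 3*2)*20)*1 = ((-1 + 4 + 6)*20)*1 = (9*20)*1 = 180*1 = 180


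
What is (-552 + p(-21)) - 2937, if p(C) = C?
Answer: -3510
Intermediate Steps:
(-552 + p(-21)) - 2937 = (-552 - 21) - 2937 = -573 - 2937 = -3510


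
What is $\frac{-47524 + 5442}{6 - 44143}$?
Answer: $\frac{42082}{44137} \approx 0.95344$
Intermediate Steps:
$\frac{-47524 + 5442}{6 - 44143} = - \frac{42082}{-44137} = \left(-42082\right) \left(- \frac{1}{44137}\right) = \frac{42082}{44137}$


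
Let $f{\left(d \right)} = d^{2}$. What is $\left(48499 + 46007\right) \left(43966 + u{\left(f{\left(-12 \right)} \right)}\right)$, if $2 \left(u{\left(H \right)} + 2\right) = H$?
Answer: $4161666216$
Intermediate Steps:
$u{\left(H \right)} = -2 + \frac{H}{2}$
$\left(48499 + 46007\right) \left(43966 + u{\left(f{\left(-12 \right)} \right)}\right) = \left(48499 + 46007\right) \left(43966 - \left(2 - \frac{\left(-12\right)^{2}}{2}\right)\right) = 94506 \left(43966 + \left(-2 + \frac{1}{2} \cdot 144\right)\right) = 94506 \left(43966 + \left(-2 + 72\right)\right) = 94506 \left(43966 + 70\right) = 94506 \cdot 44036 = 4161666216$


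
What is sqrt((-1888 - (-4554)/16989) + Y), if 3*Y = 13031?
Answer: 5*sqrt(28353876495)/16989 ≈ 49.557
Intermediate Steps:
Y = 13031/3 (Y = (1/3)*13031 = 13031/3 ≈ 4343.7)
sqrt((-1888 - (-4554)/16989) + Y) = sqrt((-1888 - (-4554)/16989) + 13031/3) = sqrt((-1888 - 1*(-1518/5663)) + 13031/3) = sqrt((-1888 + 1518/5663) + 13031/3) = sqrt(-10690226/5663 + 13031/3) = sqrt(41723875/16989) = 5*sqrt(28353876495)/16989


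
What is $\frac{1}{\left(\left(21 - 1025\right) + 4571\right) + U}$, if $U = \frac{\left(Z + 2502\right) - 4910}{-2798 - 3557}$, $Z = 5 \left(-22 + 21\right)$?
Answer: $\frac{6355}{22670698} \approx 0.00028032$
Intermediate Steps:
$Z = -5$ ($Z = 5 \left(-1\right) = -5$)
$U = \frac{2413}{6355}$ ($U = \frac{\left(-5 + 2502\right) - 4910}{-2798 - 3557} = \frac{2497 - 4910}{-6355} = \left(-2413\right) \left(- \frac{1}{6355}\right) = \frac{2413}{6355} \approx 0.3797$)
$\frac{1}{\left(\left(21 - 1025\right) + 4571\right) + U} = \frac{1}{\left(\left(21 - 1025\right) + 4571\right) + \frac{2413}{6355}} = \frac{1}{\left(-1004 + 4571\right) + \frac{2413}{6355}} = \frac{1}{3567 + \frac{2413}{6355}} = \frac{1}{\frac{22670698}{6355}} = \frac{6355}{22670698}$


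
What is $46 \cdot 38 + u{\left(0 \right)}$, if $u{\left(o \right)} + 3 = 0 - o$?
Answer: $1745$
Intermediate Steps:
$u{\left(o \right)} = -3 - o$ ($u{\left(o \right)} = -3 + \left(0 - o\right) = -3 - o$)
$46 \cdot 38 + u{\left(0 \right)} = 46 \cdot 38 - 3 = 1748 + \left(-3 + 0\right) = 1748 - 3 = 1745$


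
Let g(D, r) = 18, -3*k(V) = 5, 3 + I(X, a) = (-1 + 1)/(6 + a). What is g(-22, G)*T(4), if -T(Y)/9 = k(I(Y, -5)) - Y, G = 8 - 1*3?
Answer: 918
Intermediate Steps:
I(X, a) = -3 (I(X, a) = -3 + (-1 + 1)/(6 + a) = -3 + 0/(6 + a) = -3 + 0 = -3)
G = 5 (G = 8 - 3 = 5)
k(V) = -5/3 (k(V) = -1/3*5 = -5/3)
T(Y) = 15 + 9*Y (T(Y) = -9*(-5/3 - Y) = 15 + 9*Y)
g(-22, G)*T(4) = 18*(15 + 9*4) = 18*(15 + 36) = 18*51 = 918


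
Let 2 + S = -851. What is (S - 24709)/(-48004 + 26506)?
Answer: 12781/10749 ≈ 1.1890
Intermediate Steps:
S = -853 (S = -2 - 851 = -853)
(S - 24709)/(-48004 + 26506) = (-853 - 24709)/(-48004 + 26506) = -25562/(-21498) = -25562*(-1/21498) = 12781/10749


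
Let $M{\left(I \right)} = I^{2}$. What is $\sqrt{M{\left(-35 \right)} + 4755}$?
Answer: $2 \sqrt{1495} \approx 77.33$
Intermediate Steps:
$\sqrt{M{\left(-35 \right)} + 4755} = \sqrt{\left(-35\right)^{2} + 4755} = \sqrt{1225 + 4755} = \sqrt{5980} = 2 \sqrt{1495}$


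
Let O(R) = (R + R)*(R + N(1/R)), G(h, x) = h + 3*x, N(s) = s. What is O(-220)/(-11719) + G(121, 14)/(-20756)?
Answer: -2011132509/243239564 ≈ -8.2681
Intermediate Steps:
O(R) = 2*R*(R + 1/R) (O(R) = (R + R)*(R + 1/R) = (2*R)*(R + 1/R) = 2*R*(R + 1/R))
O(-220)/(-11719) + G(121, 14)/(-20756) = (2 + 2*(-220)²)/(-11719) + (121 + 3*14)/(-20756) = (2 + 2*48400)*(-1/11719) + (121 + 42)*(-1/20756) = (2 + 96800)*(-1/11719) + 163*(-1/20756) = 96802*(-1/11719) - 163/20756 = -96802/11719 - 163/20756 = -2011132509/243239564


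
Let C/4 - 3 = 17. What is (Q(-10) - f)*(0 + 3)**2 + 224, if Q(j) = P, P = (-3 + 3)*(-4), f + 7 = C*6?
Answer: -4033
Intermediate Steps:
C = 80 (C = 12 + 4*17 = 12 + 68 = 80)
f = 473 (f = -7 + 80*6 = -7 + 480 = 473)
P = 0 (P = 0*(-4) = 0)
Q(j) = 0
(Q(-10) - f)*(0 + 3)**2 + 224 = (0 - 1*473)*(0 + 3)**2 + 224 = (0 - 473)*3**2 + 224 = -473*9 + 224 = -4257 + 224 = -4033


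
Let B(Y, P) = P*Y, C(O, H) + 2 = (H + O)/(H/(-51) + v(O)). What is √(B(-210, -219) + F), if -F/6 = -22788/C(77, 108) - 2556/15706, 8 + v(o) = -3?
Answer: √40907992825167762/1044449 ≈ 193.65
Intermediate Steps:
v(o) = -11 (v(o) = -8 - 3 = -11)
C(O, H) = -2 + (H + O)/(-11 - H/51) (C(O, H) = -2 + (H + O)/(H/(-51) - 11) = -2 + (H + O)/(H*(-1/51) - 11) = -2 + (H + O)/(-H/51 - 11) = -2 + (H + O)/(-11 - H/51))
F = -8867153172/1044449 (F = -6*(-22788*(561 + 108)/(-1122 - 53*108 - 51*77) - 2556/15706) = -6*(-22788*669/(-1122 - 5724 - 3927) - 2556*1/15706) = -6*(-22788/((1/669)*(-10773)) - 1278/7853) = -6*(-22788/(-3591/223) - 1278/7853) = -6*(-22788*(-223/3591) - 1278/7853) = -6*(188212/133 - 1278/7853) = -6*1477858862/1044449 = -8867153172/1044449 ≈ -8489.8)
√(B(-210, -219) + F) = √(-219*(-210) - 8867153172/1044449) = √(45990 - 8867153172/1044449) = √(39167056338/1044449) = √40907992825167762/1044449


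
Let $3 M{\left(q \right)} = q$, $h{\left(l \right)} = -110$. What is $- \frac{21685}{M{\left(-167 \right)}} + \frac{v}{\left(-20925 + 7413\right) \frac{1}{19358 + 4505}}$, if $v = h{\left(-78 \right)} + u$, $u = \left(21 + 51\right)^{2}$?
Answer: $- \frac{9670740397}{1128252} \approx -8571.4$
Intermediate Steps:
$M{\left(q \right)} = \frac{q}{3}$
$u = 5184$ ($u = 72^{2} = 5184$)
$v = 5074$ ($v = -110 + 5184 = 5074$)
$- \frac{21685}{M{\left(-167 \right)}} + \frac{v}{\left(-20925 + 7413\right) \frac{1}{19358 + 4505}} = - \frac{21685}{\frac{1}{3} \left(-167\right)} + \frac{5074}{\left(-20925 + 7413\right) \frac{1}{19358 + 4505}} = - \frac{21685}{- \frac{167}{3}} + \frac{5074}{\left(-13512\right) \frac{1}{23863}} = \left(-21685\right) \left(- \frac{3}{167}\right) + \frac{5074}{\left(-13512\right) \frac{1}{23863}} = \frac{65055}{167} + \frac{5074}{- \frac{13512}{23863}} = \frac{65055}{167} + 5074 \left(- \frac{23863}{13512}\right) = \frac{65055}{167} - \frac{60540431}{6756} = - \frac{9670740397}{1128252}$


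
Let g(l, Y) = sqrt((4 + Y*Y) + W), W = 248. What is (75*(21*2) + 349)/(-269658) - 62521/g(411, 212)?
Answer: -3499/269658 - 62521*sqrt(11299)/22598 ≈ -294.10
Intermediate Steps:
g(l, Y) = sqrt(252 + Y**2) (g(l, Y) = sqrt((4 + Y*Y) + 248) = sqrt((4 + Y**2) + 248) = sqrt(252 + Y**2))
(75*(21*2) + 349)/(-269658) - 62521/g(411, 212) = (75*(21*2) + 349)/(-269658) - 62521/sqrt(252 + 212**2) = (75*42 + 349)*(-1/269658) - 62521/sqrt(252 + 44944) = (3150 + 349)*(-1/269658) - 62521*sqrt(11299)/22598 = 3499*(-1/269658) - 62521*sqrt(11299)/22598 = -3499/269658 - 62521*sqrt(11299)/22598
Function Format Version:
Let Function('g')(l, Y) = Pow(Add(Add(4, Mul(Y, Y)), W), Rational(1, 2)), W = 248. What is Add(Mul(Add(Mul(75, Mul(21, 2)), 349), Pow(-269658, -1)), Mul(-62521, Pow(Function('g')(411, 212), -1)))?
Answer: Add(Rational(-3499, 269658), Mul(Rational(-62521, 22598), Pow(11299, Rational(1, 2)))) ≈ -294.10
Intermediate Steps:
Function('g')(l, Y) = Pow(Add(252, Pow(Y, 2)), Rational(1, 2)) (Function('g')(l, Y) = Pow(Add(Add(4, Mul(Y, Y)), 248), Rational(1, 2)) = Pow(Add(Add(4, Pow(Y, 2)), 248), Rational(1, 2)) = Pow(Add(252, Pow(Y, 2)), Rational(1, 2)))
Add(Mul(Add(Mul(75, Mul(21, 2)), 349), Pow(-269658, -1)), Mul(-62521, Pow(Function('g')(411, 212), -1))) = Add(Mul(Add(Mul(75, Mul(21, 2)), 349), Pow(-269658, -1)), Mul(-62521, Pow(Pow(Add(252, Pow(212, 2)), Rational(1, 2)), -1))) = Add(Mul(Add(Mul(75, 42), 349), Rational(-1, 269658)), Mul(-62521, Pow(Pow(Add(252, 44944), Rational(1, 2)), -1))) = Add(Mul(Add(3150, 349), Rational(-1, 269658)), Mul(-62521, Pow(Pow(45196, Rational(1, 2)), -1))) = Add(Mul(3499, Rational(-1, 269658)), Mul(-62521, Pow(Mul(2, Pow(11299, Rational(1, 2))), -1))) = Add(Rational(-3499, 269658), Mul(-62521, Mul(Rational(1, 22598), Pow(11299, Rational(1, 2))))) = Add(Rational(-3499, 269658), Mul(Rational(-62521, 22598), Pow(11299, Rational(1, 2))))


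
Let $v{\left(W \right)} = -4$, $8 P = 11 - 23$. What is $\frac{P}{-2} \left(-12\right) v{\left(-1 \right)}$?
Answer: $36$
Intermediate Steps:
$P = - \frac{3}{2}$ ($P = \frac{11 - 23}{8} = \frac{1}{8} \left(-12\right) = - \frac{3}{2} \approx -1.5$)
$\frac{P}{-2} \left(-12\right) v{\left(-1 \right)} = - \frac{3}{2 \left(-2\right)} \left(-12\right) \left(-4\right) = \left(- \frac{3}{2}\right) \left(- \frac{1}{2}\right) \left(-12\right) \left(-4\right) = \frac{3}{4} \left(-12\right) \left(-4\right) = \left(-9\right) \left(-4\right) = 36$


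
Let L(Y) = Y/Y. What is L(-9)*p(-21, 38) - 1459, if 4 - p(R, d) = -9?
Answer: -1446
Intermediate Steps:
p(R, d) = 13 (p(R, d) = 4 - 1*(-9) = 4 + 9 = 13)
L(Y) = 1
L(-9)*p(-21, 38) - 1459 = 1*13 - 1459 = 13 - 1459 = -1446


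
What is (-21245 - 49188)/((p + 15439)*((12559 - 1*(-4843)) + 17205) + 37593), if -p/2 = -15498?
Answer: -70433/1607013638 ≈ -4.3829e-5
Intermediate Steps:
p = 30996 (p = -2*(-15498) = 30996)
(-21245 - 49188)/((p + 15439)*((12559 - 1*(-4843)) + 17205) + 37593) = (-21245 - 49188)/((30996 + 15439)*((12559 - 1*(-4843)) + 17205) + 37593) = -70433/(46435*((12559 + 4843) + 17205) + 37593) = -70433/(46435*(17402 + 17205) + 37593) = -70433/(46435*34607 + 37593) = -70433/(1606976045 + 37593) = -70433/1607013638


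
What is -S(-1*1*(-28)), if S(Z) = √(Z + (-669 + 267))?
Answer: -I*√374 ≈ -19.339*I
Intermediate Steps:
S(Z) = √(-402 + Z) (S(Z) = √(Z - 402) = √(-402 + Z))
-S(-1*1*(-28)) = -√(-402 - 1*1*(-28)) = -√(-402 - 1*(-28)) = -√(-402 + 28) = -√(-374) = -I*√374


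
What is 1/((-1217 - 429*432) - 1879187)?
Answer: -1/2065732 ≈ -4.8409e-7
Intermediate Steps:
1/((-1217 - 429*432) - 1879187) = 1/((-1217 - 185328) - 1879187) = 1/(-186545 - 1879187) = 1/(-2065732) = -1/2065732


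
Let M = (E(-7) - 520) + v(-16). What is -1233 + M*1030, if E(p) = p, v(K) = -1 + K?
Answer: -561553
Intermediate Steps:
M = -544 (M = (-7 - 520) + (-1 - 16) = -527 - 17 = -544)
-1233 + M*1030 = -1233 - 544*1030 = -1233 - 560320 = -561553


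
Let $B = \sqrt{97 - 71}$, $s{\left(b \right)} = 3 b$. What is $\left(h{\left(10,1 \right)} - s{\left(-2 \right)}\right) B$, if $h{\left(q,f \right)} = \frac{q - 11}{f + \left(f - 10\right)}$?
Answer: $\frac{49 \sqrt{26}}{8} \approx 31.232$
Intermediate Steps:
$h{\left(q,f \right)} = \frac{-11 + q}{-10 + 2 f}$ ($h{\left(q,f \right)} = \frac{-11 + q}{f + \left(-10 + f\right)} = \frac{-11 + q}{-10 + 2 f}$)
$B = \sqrt{26} \approx 5.099$
$\left(h{\left(10,1 \right)} - s{\left(-2 \right)}\right) B = \left(\frac{-11 + 10}{2 \left(-5 + 1\right)} - 3 \left(-2\right)\right) \sqrt{26} = \left(\frac{1}{2} \frac{1}{-4} \left(-1\right) - -6\right) \sqrt{26} = \left(\frac{1}{2} \left(- \frac{1}{4}\right) \left(-1\right) + 6\right) \sqrt{26} = \left(\frac{1}{8} + 6\right) \sqrt{26} = \frac{49 \sqrt{26}}{8}$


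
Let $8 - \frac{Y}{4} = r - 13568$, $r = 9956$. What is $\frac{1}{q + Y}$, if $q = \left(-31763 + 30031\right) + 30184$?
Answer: $\frac{1}{42932} \approx 2.3293 \cdot 10^{-5}$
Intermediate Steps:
$Y = 14480$ ($Y = 32 - 4 \left(9956 - 13568\right) = 32 - -14448 = 32 + 14448 = 14480$)
$q = 28452$ ($q = -1732 + 30184 = 28452$)
$\frac{1}{q + Y} = \frac{1}{28452 + 14480} = \frac{1}{42932}$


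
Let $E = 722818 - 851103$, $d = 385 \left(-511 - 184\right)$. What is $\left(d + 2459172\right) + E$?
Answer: $2063312$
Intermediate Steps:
$d = -267575$ ($d = 385 \left(-695\right) = -267575$)
$E = -128285$ ($E = 722818 - 851103 = -128285$)
$\left(d + 2459172\right) + E = \left(-267575 + 2459172\right) - 128285 = 2191597 - 128285 = 2063312$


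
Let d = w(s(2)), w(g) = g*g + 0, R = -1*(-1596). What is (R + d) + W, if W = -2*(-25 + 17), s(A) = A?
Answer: 1616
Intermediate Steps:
R = 1596
W = 16 (W = -2*(-8) = 16)
w(g) = g**2 (w(g) = g**2 + 0 = g**2)
d = 4 (d = 2**2 = 4)
(R + d) + W = (1596 + 4) + 16 = 1600 + 16 = 1616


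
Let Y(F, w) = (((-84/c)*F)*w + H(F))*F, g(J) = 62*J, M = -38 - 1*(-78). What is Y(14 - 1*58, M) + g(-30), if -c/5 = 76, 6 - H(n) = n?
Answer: 248108/19 ≈ 13058.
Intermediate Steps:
H(n) = 6 - n
c = -380 (c = -5*76 = -380)
M = 40 (M = -38 + 78 = 40)
Y(F, w) = F*(6 - F + 21*F*w/95) (Y(F, w) = (((-84/(-380))*F)*w + (6 - F))*F = (((-84*(-1/380))*F)*w + (6 - F))*F = ((21*F/95)*w + (6 - F))*F = (21*F*w/95 + (6 - F))*F = (6 - F + 21*F*w/95)*F = F*(6 - F + 21*F*w/95))
Y(14 - 1*58, M) + g(-30) = (14 - 1*58)*(570 - 95*(14 - 1*58) + 21*(14 - 1*58)*40)/95 + 62*(-30) = (14 - 58)*(570 - 95*(14 - 58) + 21*(14 - 58)*40)/95 - 1860 = (1/95)*(-44)*(570 - 95*(-44) + 21*(-44)*40) - 1860 = (1/95)*(-44)*(570 + 4180 - 36960) - 1860 = (1/95)*(-44)*(-32210) - 1860 = 283448/19 - 1860 = 248108/19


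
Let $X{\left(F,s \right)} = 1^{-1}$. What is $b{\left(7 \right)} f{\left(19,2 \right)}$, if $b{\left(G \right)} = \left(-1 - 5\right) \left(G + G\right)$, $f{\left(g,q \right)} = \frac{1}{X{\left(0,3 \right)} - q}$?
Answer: $84$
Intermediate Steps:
$X{\left(F,s \right)} = 1$
$f{\left(g,q \right)} = \frac{1}{1 - q}$
$b{\left(G \right)} = - 12 G$ ($b{\left(G \right)} = - 6 \cdot 2 G = - 12 G$)
$b{\left(7 \right)} f{\left(19,2 \right)} = \left(-12\right) 7 \left(- \frac{1}{-1 + 2}\right) = - 84 \left(- 1^{-1}\right) = - 84 \left(\left(-1\right) 1\right) = \left(-84\right) \left(-1\right) = 84$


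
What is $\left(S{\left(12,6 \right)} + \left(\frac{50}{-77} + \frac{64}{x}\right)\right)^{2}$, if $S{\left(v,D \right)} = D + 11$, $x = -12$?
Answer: $\frac{6477025}{53361} \approx 121.38$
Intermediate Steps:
$S{\left(v,D \right)} = 11 + D$
$\left(S{\left(12,6 \right)} + \left(\frac{50}{-77} + \frac{64}{x}\right)\right)^{2} = \left(\left(11 + 6\right) + \left(\frac{50}{-77} + \frac{64}{-12}\right)\right)^{2} = \left(17 + \left(50 \left(- \frac{1}{77}\right) + 64 \left(- \frac{1}{12}\right)\right)\right)^{2} = \left(17 - \frac{1382}{231}\right)^{2} = \left(\frac{2545}{231}\right)^{2} = \frac{6477025}{53361}$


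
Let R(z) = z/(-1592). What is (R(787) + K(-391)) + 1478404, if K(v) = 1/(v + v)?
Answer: 920264786175/622472 ≈ 1.4784e+6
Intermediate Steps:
K(v) = 1/(2*v)
R(z) = -z/1592 (R(z) = z*(-1/1592) = -z/1592)
(R(787) + K(-391)) + 1478404 = (-1/1592*787 + (½)/(-391)) + 1478404 = (-787/1592 + (½)*(-1/391)) + 1478404 = (-787/1592 - 1/782) + 1478404 = -308513/622472 + 1478404 = 920264786175/622472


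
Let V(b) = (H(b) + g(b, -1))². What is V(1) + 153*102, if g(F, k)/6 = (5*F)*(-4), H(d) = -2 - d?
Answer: 30735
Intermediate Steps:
g(F, k) = -120*F (g(F, k) = 6*((5*F)*(-4)) = 6*(-20*F) = -120*F)
V(b) = (-2 - 121*b)² (V(b) = ((-2 - b) - 120*b)² = (-2 - 121*b)²)
V(1) + 153*102 = (2 + 121*1)² + 153*102 = (2 + 121)² + 15606 = 123² + 15606 = 15129 + 15606 = 30735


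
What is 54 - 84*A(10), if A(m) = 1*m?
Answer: -786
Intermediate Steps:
A(m) = m
54 - 84*A(10) = 54 - 84*10 = 54 - 840 = -786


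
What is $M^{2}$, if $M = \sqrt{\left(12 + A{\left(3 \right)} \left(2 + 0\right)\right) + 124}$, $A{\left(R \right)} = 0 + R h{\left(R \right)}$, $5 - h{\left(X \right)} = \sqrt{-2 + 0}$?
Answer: $166 - 6 i \sqrt{2} \approx 166.0 - 8.4853 i$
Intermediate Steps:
$h{\left(X \right)} = 5 - i \sqrt{2}$ ($h{\left(X \right)} = 5 - \sqrt{-2 + 0} = 5 - \sqrt{-2} = 5 - i \sqrt{2}$)
$A{\left(R \right)} = R \left(5 - i \sqrt{2}\right)$ ($A{\left(R \right)} = 0 + R \left(5 - i \sqrt{2}\right) = R \left(5 - i \sqrt{2}\right)$)
$M = \sqrt{166 - 6 i \sqrt{2}}$ ($M = \sqrt{\left(12 + 3 \left(5 - i \sqrt{2}\right) \left(2 + 0\right)\right) + 124} = \sqrt{\left(12 + \left(15 - 3 i \sqrt{2}\right) 2\right) + 124} = \sqrt{\left(12 + \left(30 - 6 i \sqrt{2}\right)\right) + 124} = \sqrt{\left(42 - 6 i \sqrt{2}\right) + 124} = \sqrt{166 - 6 i \sqrt{2}} \approx 12.888 - 0.32919 i$)
$M^{2} = \left(\sqrt{166 - 6 i \sqrt{2}}\right)^{2} = 166 - 6 i \sqrt{2}$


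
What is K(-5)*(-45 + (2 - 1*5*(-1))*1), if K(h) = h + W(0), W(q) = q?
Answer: 190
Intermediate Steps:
K(h) = h (K(h) = h + 0 = h)
K(-5)*(-45 + (2 - 1*5*(-1))*1) = -5*(-45 + (2 - 1*5*(-1))*1) = -5*(-45 + (2 - 5*(-1))*1) = -5*(-45 + (2 + 5)*1) = -5*(-45 + 7*1) = -5*(-45 + 7) = -5*(-38) = 190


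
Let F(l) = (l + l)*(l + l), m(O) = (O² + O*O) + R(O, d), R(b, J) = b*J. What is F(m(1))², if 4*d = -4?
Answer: 16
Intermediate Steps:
d = -1 (d = (¼)*(-4) = -1)
R(b, J) = J*b
m(O) = -O + 2*O² (m(O) = (O² + O*O) - O = (O² + O²) - O = 2*O² - O = -O + 2*O²)
F(l) = 4*l² (F(l) = (2*l)*(2*l) = 4*l²)
F(m(1))² = (4*(1*(-1 + 2*1))²)² = (4*(1*(-1 + 2))²)² = (4*(1*1)²)² = (4*1²)² = (4*1)² = 4² = 16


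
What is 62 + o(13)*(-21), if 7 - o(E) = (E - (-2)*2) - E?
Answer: -1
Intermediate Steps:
o(E) = 3 (o(E) = 7 - ((E - (-2)*2) - E) = 7 - ((E - 1*(-4)) - E) = 7 - ((E + 4) - E) = 7 - ((4 + E) - E) = 7 - 1*4 = 7 - 4 = 3)
62 + o(13)*(-21) = 62 + 3*(-21) = 62 - 63 = -1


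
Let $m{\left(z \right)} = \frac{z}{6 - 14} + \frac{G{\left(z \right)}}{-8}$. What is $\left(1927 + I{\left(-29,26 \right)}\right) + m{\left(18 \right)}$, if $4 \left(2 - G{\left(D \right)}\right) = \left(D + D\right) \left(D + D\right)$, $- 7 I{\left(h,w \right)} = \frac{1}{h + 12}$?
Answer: $\frac{233836}{119} \approx 1965.0$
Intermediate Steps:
$I{\left(h,w \right)} = - \frac{1}{7 \left(12 + h\right)}$ ($I{\left(h,w \right)} = - \frac{1}{7 \left(h + 12\right)} = - \frac{1}{7 \left(12 + h\right)}$)
$G{\left(D \right)} = 2 - D^{2}$ ($G{\left(D \right)} = 2 - \frac{\left(D + D\right) \left(D + D\right)}{4} = 2 - \frac{2 D 2 D}{4} = 2 - \frac{4 D^{2}}{4} = 2 - D^{2}$)
$m{\left(z \right)} = - \frac{1}{4} - \frac{z}{8} + \frac{z^{2}}{8}$ ($m{\left(z \right)} = \frac{z}{6 - 14} + \frac{2 - z^{2}}{-8} = \frac{z}{-8} + \left(2 - z^{2}\right) \left(- \frac{1}{8}\right) = z \left(- \frac{1}{8}\right) + \left(- \frac{1}{4} + \frac{z^{2}}{8}\right) = - \frac{z}{8} + \left(- \frac{1}{4} + \frac{z^{2}}{8}\right) = - \frac{1}{4} - \frac{z}{8} + \frac{z^{2}}{8}$)
$\left(1927 + I{\left(-29,26 \right)}\right) + m{\left(18 \right)} = \left(1927 - \frac{1}{84 + 7 \left(-29\right)}\right) - \left(\frac{5}{2} - \frac{81}{2}\right) = \left(1927 - \frac{1}{84 - 203}\right) - -38 = \left(1927 - \frac{1}{-119}\right) - -38 = \left(1927 - - \frac{1}{119}\right) + 38 = \left(1927 + \frac{1}{119}\right) + 38 = \frac{229314}{119} + 38 = \frac{233836}{119}$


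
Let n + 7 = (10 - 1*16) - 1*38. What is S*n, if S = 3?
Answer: -153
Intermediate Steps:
n = -51 (n = -7 + ((10 - 1*16) - 1*38) = -7 + ((10 - 16) - 38) = -7 + (-6 - 38) = -7 - 44 = -51)
S*n = 3*(-51) = -153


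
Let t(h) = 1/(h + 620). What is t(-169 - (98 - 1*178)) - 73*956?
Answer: -37057427/531 ≈ -69788.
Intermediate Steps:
t(h) = 1/(620 + h)
t(-169 - (98 - 1*178)) - 73*956 = 1/(620 + (-169 - (98 - 1*178))) - 73*956 = 1/(620 + (-169 - (98 - 178))) - 69788 = 1/(620 + (-169 - 1*(-80))) - 69788 = 1/(620 + (-169 + 80)) - 69788 = 1/(620 - 89) - 69788 = 1/531 - 69788 = -37057427/531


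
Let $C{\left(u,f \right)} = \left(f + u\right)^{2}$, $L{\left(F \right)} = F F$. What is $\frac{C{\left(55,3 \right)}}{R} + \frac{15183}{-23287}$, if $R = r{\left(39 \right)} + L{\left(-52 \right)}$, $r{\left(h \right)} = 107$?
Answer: $\frac{35658055}{65459757} \approx 0.54473$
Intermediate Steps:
$L{\left(F \right)} = F^{2}$
$R = 2811$ ($R = 107 + \left(-52\right)^{2} = 107 + 2704 = 2811$)
$\frac{C{\left(55,3 \right)}}{R} + \frac{15183}{-23287} = \frac{\left(3 + 55\right)^{2}}{2811} + \frac{15183}{-23287} = 58^{2} \cdot \frac{1}{2811} + 15183 \left(- \frac{1}{23287}\right) = 3364 \cdot \frac{1}{2811} - \frac{15183}{23287} = \frac{3364}{2811} - \frac{15183}{23287} = \frac{35658055}{65459757}$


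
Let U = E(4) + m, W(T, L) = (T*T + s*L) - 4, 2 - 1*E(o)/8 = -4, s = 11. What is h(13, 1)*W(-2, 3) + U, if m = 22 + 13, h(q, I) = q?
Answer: 512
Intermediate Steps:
E(o) = 48 (E(o) = 16 - 8*(-4) = 16 + 32 = 48)
m = 35
W(T, L) = -4 + T² + 11*L (W(T, L) = (T*T + 11*L) - 4 = (T² + 11*L) - 4 = -4 + T² + 11*L)
U = 83 (U = 48 + 35 = 83)
h(13, 1)*W(-2, 3) + U = 13*(-4 + (-2)² + 11*3) + 83 = 13*(-4 + 4 + 33) + 83 = 13*33 + 83 = 429 + 83 = 512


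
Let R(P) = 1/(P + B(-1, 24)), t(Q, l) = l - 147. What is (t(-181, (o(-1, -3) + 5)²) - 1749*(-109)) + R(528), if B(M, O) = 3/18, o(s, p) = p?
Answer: 603688168/3169 ≈ 1.9050e+5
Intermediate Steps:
B(M, O) = ⅙ (B(M, O) = 3*(1/18) = ⅙)
t(Q, l) = -147 + l
R(P) = 1/(⅙ + P) (R(P) = 1/(P + ⅙) = 1/(⅙ + P))
(t(-181, (o(-1, -3) + 5)²) - 1749*(-109)) + R(528) = ((-147 + (-3 + 5)²) - 1749*(-109)) + 6/(1 + 6*528) = ((-147 + 2²) + 190641) + 6/(1 + 3168) = ((-147 + 4) + 190641) + 6/3169 = (-143 + 190641) + 6*(1/3169) = 190498 + 6/3169 = 603688168/3169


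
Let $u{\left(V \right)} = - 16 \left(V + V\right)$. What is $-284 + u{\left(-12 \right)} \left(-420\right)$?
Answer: $-161564$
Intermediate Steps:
$u{\left(V \right)} = - 32 V$ ($u{\left(V \right)} = - 16 \cdot 2 V = - 32 V$)
$-284 + u{\left(-12 \right)} \left(-420\right) = -284 + \left(-32\right) \left(-12\right) \left(-420\right) = -284 + 384 \left(-420\right) = -284 - 161280 = -161564$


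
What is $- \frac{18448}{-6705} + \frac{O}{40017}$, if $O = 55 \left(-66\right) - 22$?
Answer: $\frac{237915652}{89437995} \approx 2.6601$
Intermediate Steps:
$O = -3652$ ($O = -3630 - 22 = -3652$)
$- \frac{18448}{-6705} + \frac{O}{40017} = - \frac{18448}{-6705} - \frac{3652}{40017} = \left(-18448\right) \left(- \frac{1}{6705}\right) - \frac{3652}{40017} = \frac{18448}{6705} - \frac{3652}{40017} = \frac{237915652}{89437995}$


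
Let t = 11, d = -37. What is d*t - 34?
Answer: -441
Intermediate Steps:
d*t - 34 = -37*11 - 34 = -407 - 34 = -441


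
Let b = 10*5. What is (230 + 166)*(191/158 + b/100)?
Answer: 53460/79 ≈ 676.71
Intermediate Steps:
b = 50
(230 + 166)*(191/158 + b/100) = (230 + 166)*(191/158 + 50/100) = 396*(191*(1/158) + 50*(1/100)) = 396*(191/158 + ½) = 396*(135/79) = 53460/79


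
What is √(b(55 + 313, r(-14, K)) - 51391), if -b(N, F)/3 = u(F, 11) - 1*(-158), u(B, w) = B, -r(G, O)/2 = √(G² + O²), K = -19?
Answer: √(-51865 + 6*√557) ≈ 227.43*I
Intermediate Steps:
r(G, O) = -2*√(G² + O²)
b(N, F) = -474 - 3*F (b(N, F) = -3*(F - 1*(-158)) = -3*(F + 158) = -3*(158 + F) = -474 - 3*F)
√(b(55 + 313, r(-14, K)) - 51391) = √((-474 - (-6)*√((-14)² + (-19)²)) - 51391) = √((-474 - (-6)*√(196 + 361)) - 51391) = √((-474 - (-6)*√557) - 51391) = √((-474 + 6*√557) - 51391) = √(-51865 + 6*√557)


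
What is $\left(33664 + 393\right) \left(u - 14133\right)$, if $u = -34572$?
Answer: $-1658746185$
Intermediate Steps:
$\left(33664 + 393\right) \left(u - 14133\right) = \left(33664 + 393\right) \left(-34572 - 14133\right) = 34057 \left(-48705\right) = -1658746185$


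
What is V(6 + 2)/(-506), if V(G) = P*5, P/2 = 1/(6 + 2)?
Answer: -5/2024 ≈ -0.0024704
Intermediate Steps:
P = 1/4 (P = 2/(6 + 2) = 2/8 = 2*(1/8) = 1/4 ≈ 0.25000)
V(G) = 5/4 (V(G) = (1/4)*5 = 5/4)
V(6 + 2)/(-506) = (5/4)/(-506) = -1/506*5/4 = -5/2024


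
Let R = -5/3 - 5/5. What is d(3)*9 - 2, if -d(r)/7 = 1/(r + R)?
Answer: -191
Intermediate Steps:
R = -8/3 (R = -5*1/3 - 5*1/5 = -5/3 - 1 = -8/3 ≈ -2.6667)
d(r) = -7/(-8/3 + r) (d(r) = -7/(r - 8/3) = -7/(-8/3 + r))
d(3)*9 - 2 = -21/(-8 + 3*3)*9 - 2 = -21/(-8 + 9)*9 - 2 = -21/1*9 - 2 = -21*1*9 - 2 = -21*9 - 2 = -189 - 2 = -191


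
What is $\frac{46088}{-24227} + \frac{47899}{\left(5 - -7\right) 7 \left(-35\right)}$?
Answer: $- \frac{185135399}{10175340} \approx -18.195$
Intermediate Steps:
$\frac{46088}{-24227} + \frac{47899}{\left(5 - -7\right) 7 \left(-35\right)} = 46088 \left(- \frac{1}{24227}\right) + \frac{47899}{\left(5 + 7\right) 7 \left(-35\right)} = - \frac{6584}{3461} + \frac{47899}{12 \cdot 7 \left(-35\right)} = - \frac{6584}{3461} + \frac{47899}{84 \left(-35\right)} = - \frac{6584}{3461} + \frac{47899}{-2940} = - \frac{6584}{3461} + 47899 \left(- \frac{1}{2940}\right) = - \frac{6584}{3461} - \frac{47899}{2940} = - \frac{185135399}{10175340}$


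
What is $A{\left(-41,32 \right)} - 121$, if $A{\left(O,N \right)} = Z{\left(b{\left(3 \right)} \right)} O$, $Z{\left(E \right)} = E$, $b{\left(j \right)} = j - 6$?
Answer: $2$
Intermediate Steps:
$b{\left(j \right)} = -6 + j$ ($b{\left(j \right)} = j - 6 = -6 + j$)
$A{\left(O,N \right)} = - 3 O$ ($A{\left(O,N \right)} = \left(-6 + 3\right) O = - 3 O$)
$A{\left(-41,32 \right)} - 121 = \left(-3\right) \left(-41\right) - 121 = 123 - 121 = 2$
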